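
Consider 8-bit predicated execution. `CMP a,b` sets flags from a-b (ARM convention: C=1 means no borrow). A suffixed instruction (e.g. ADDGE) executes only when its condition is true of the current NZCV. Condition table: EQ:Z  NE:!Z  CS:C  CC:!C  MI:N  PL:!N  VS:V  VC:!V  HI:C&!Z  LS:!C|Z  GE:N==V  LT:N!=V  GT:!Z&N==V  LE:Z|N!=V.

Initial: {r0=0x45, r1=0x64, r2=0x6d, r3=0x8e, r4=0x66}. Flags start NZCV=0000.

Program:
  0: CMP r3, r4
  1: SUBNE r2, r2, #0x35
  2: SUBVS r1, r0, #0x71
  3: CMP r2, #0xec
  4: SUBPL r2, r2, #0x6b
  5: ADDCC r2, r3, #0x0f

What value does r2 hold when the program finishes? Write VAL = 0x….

VAL = 0x9d

[0] flags=0011 → (cmp)
[1] flags=0011 NE?T → r2=0x38
[2] flags=0011 VS?T → r1=0xd4
[3] flags=0000 → (cmp)
[4] flags=0000 PL?T → r2=0xcd
[5] flags=0000 CC?T → r2=0x9d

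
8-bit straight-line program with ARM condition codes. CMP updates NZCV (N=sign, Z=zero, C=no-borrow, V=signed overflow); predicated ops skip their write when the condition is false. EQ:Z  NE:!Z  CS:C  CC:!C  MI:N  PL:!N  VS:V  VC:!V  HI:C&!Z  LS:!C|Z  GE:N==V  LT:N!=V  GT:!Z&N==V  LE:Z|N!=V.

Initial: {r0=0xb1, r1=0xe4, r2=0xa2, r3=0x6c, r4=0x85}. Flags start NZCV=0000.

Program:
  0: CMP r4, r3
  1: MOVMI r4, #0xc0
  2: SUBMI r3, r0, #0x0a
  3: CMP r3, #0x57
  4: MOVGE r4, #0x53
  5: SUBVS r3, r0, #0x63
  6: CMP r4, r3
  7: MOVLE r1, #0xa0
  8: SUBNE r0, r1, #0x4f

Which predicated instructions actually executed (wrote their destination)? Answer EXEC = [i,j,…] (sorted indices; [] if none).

EXEC = [4,7,8]

0: ✓ CMP  NZCV=0011
1: · MOVMI
2: · SUBMI
3: ✓ CMP  NZCV=0010
4: ✓ MOVGE  r4←0x53
5: · SUBVS
6: ✓ CMP  NZCV=1000
7: ✓ MOVLE  r1←0xa0
8: ✓ SUBNE  r0←0x51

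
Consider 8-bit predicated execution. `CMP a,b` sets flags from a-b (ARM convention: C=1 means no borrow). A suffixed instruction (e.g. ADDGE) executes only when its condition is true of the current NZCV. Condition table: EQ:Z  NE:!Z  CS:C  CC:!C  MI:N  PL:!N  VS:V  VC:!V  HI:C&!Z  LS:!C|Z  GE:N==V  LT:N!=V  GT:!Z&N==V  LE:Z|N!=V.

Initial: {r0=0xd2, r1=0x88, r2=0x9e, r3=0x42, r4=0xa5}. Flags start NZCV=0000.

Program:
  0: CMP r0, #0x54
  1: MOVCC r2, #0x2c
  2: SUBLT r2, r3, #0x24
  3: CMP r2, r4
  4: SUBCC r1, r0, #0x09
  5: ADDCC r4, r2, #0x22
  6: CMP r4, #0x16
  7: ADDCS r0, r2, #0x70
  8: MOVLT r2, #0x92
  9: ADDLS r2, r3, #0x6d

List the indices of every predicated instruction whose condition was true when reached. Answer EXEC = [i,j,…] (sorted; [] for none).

[0] flags=0011 → (cmp)
[1] flags=0011 CC?F → skip
[2] flags=0011 LT?T → r2=0x1e
[3] flags=0000 → (cmp)
[4] flags=0000 CC?T → r1=0xc9
[5] flags=0000 CC?T → r4=0x40
[6] flags=0010 → (cmp)
[7] flags=0010 CS?T → r0=0x8e
[8] flags=0010 LT?F → skip
[9] flags=0010 LS?F → skip

EXEC = [2,4,5,7]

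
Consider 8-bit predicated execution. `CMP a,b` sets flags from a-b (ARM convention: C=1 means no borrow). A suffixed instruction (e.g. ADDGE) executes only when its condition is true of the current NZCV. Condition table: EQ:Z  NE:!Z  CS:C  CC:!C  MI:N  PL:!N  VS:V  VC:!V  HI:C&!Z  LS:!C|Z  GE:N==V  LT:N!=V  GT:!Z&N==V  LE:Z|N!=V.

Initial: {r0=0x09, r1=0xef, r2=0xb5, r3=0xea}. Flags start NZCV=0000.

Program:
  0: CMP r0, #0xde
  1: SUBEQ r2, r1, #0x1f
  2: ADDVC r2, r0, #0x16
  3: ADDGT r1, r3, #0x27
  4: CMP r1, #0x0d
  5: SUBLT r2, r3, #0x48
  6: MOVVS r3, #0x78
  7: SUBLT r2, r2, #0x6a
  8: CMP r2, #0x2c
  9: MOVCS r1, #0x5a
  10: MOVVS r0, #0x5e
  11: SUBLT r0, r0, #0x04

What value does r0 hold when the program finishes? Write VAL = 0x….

0: ✓ CMP  NZCV=0000
1: · SUBEQ
2: ✓ ADDVC  r2←0x1f
3: ✓ ADDGT  r1←0x11
4: ✓ CMP  NZCV=0010
5: · SUBLT
6: · MOVVS
7: · SUBLT
8: ✓ CMP  NZCV=1000
9: · MOVCS
10: · MOVVS
11: ✓ SUBLT  r0←0x05

VAL = 0x05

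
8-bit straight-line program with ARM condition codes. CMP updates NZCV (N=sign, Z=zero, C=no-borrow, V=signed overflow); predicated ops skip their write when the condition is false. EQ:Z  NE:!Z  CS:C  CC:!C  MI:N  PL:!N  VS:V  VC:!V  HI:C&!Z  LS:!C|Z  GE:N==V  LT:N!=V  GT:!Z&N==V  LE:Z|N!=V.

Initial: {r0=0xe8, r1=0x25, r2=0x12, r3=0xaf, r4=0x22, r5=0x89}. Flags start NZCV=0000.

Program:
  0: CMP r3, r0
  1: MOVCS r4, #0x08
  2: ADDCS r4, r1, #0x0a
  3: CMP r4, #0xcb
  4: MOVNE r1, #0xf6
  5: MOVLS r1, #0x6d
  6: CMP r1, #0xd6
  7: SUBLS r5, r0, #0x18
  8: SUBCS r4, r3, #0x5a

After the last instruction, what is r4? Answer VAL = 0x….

0: ✓ CMP  NZCV=1000
1: · MOVCS
2: · ADDCS
3: ✓ CMP  NZCV=0000
4: ✓ MOVNE  r1←0xf6
5: ✓ MOVLS  r1←0x6d
6: ✓ CMP  NZCV=1001
7: ✓ SUBLS  r5←0xd0
8: · SUBCS

VAL = 0x22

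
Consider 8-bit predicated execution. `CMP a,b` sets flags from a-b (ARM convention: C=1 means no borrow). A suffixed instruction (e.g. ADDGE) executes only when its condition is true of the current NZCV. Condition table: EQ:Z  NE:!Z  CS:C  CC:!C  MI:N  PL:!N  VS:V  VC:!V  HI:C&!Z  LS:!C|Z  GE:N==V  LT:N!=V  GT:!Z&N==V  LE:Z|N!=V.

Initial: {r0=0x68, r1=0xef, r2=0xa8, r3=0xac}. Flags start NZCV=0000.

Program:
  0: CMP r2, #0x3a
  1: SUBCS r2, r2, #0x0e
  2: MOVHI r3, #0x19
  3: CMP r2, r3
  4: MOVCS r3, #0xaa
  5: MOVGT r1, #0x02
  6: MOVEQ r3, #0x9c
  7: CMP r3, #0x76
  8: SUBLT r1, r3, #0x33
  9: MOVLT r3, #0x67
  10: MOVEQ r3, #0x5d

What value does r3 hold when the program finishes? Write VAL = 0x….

VAL = 0x67

0: ✓ CMP  NZCV=0011
1: ✓ SUBCS  r2←0x9a
2: ✓ MOVHI  r3←0x19
3: ✓ CMP  NZCV=1010
4: ✓ MOVCS  r3←0xaa
5: · MOVGT
6: · MOVEQ
7: ✓ CMP  NZCV=0011
8: ✓ SUBLT  r1←0x77
9: ✓ MOVLT  r3←0x67
10: · MOVEQ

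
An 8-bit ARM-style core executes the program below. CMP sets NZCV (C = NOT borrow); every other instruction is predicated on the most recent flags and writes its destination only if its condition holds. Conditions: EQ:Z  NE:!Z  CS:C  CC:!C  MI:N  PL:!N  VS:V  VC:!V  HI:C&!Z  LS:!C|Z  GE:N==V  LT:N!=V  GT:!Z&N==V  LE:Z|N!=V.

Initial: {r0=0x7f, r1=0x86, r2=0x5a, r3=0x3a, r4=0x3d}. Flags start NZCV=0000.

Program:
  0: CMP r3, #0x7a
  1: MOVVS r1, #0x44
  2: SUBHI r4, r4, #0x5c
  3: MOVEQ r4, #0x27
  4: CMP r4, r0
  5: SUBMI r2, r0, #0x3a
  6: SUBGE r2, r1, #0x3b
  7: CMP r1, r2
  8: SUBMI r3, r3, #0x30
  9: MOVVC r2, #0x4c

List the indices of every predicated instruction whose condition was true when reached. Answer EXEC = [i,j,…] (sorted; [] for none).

EXEC = [5]

0: ✓ CMP  NZCV=1000
1: · MOVVS
2: · SUBHI
3: · MOVEQ
4: ✓ CMP  NZCV=1000
5: ✓ SUBMI  r2←0x45
6: · SUBGE
7: ✓ CMP  NZCV=0011
8: · SUBMI
9: · MOVVC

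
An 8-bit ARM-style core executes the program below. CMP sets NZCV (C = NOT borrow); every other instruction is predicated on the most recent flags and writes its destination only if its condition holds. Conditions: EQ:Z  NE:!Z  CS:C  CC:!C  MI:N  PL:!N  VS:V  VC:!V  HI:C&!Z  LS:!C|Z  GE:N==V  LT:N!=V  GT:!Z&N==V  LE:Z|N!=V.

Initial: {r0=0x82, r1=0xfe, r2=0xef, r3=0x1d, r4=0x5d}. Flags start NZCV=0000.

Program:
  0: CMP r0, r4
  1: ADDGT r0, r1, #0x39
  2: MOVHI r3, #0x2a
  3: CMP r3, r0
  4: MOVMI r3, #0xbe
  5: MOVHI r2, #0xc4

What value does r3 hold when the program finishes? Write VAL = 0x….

[0] flags=0011 → (cmp)
[1] flags=0011 GT?F → skip
[2] flags=0011 HI?T → r3=0x2a
[3] flags=1001 → (cmp)
[4] flags=1001 MI?T → r3=0xbe
[5] flags=1001 HI?F → skip

VAL = 0xbe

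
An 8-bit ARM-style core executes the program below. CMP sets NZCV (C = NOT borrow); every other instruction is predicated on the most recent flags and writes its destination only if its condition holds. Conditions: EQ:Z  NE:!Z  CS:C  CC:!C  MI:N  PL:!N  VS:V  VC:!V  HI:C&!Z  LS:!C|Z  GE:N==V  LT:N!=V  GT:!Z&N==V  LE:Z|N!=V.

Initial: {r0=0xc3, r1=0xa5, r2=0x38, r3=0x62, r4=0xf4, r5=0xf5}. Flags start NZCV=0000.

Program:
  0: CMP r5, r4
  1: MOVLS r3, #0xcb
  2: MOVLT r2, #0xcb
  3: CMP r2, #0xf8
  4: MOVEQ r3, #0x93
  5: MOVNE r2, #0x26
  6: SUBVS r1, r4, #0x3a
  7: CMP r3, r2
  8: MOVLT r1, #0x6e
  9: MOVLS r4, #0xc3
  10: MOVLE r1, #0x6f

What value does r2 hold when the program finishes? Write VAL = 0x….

0: ✓ CMP  NZCV=0010
1: · MOVLS
2: · MOVLT
3: ✓ CMP  NZCV=0000
4: · MOVEQ
5: ✓ MOVNE  r2←0x26
6: · SUBVS
7: ✓ CMP  NZCV=0010
8: · MOVLT
9: · MOVLS
10: · MOVLE

VAL = 0x26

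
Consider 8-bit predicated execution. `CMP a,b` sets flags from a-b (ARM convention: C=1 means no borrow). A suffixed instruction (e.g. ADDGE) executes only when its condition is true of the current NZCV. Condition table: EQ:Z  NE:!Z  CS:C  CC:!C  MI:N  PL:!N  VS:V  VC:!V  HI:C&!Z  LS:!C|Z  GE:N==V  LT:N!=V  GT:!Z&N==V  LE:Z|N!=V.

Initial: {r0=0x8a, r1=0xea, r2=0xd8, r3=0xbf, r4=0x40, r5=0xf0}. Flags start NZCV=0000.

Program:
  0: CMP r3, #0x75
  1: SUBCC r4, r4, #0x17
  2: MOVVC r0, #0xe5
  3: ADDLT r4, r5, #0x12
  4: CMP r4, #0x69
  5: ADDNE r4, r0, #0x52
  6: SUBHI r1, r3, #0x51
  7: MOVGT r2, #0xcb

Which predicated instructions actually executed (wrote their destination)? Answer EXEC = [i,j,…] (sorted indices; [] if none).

[0] flags=0011 → (cmp)
[1] flags=0011 CC?F → skip
[2] flags=0011 VC?F → skip
[3] flags=0011 LT?T → r4=0x02
[4] flags=1000 → (cmp)
[5] flags=1000 NE?T → r4=0xdc
[6] flags=1000 HI?F → skip
[7] flags=1000 GT?F → skip

EXEC = [3,5]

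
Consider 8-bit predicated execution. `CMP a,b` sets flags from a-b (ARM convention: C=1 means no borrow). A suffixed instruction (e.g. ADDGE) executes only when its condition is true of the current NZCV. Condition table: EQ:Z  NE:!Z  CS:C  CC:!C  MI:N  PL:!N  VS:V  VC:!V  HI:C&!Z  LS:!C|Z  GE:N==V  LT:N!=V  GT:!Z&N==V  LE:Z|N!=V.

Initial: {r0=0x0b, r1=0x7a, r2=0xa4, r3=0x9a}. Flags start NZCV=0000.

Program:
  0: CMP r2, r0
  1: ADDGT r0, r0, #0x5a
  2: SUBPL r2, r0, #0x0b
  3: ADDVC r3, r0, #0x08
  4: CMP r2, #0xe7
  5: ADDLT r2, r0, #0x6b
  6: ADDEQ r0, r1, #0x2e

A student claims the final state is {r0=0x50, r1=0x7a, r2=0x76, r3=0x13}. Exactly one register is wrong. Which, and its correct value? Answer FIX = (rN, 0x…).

FIX = (r0, 0x0b)

[0] flags=1010 → (cmp)
[1] flags=1010 GT?F → skip
[2] flags=1010 PL?F → skip
[3] flags=1010 VC?T → r3=0x13
[4] flags=1000 → (cmp)
[5] flags=1000 LT?T → r2=0x76
[6] flags=1000 EQ?F → skip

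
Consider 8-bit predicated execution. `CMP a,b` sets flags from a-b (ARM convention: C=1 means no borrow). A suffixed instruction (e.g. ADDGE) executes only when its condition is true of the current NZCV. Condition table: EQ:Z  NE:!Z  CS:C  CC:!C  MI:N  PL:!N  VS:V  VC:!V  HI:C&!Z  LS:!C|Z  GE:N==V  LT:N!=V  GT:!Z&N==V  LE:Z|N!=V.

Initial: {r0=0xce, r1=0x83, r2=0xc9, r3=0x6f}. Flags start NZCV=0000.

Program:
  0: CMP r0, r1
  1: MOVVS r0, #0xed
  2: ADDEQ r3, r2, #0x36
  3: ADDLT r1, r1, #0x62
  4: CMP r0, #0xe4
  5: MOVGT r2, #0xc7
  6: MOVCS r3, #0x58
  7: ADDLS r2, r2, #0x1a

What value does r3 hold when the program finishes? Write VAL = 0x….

[0] flags=0010 → (cmp)
[1] flags=0010 VS?F → skip
[2] flags=0010 EQ?F → skip
[3] flags=0010 LT?F → skip
[4] flags=1000 → (cmp)
[5] flags=1000 GT?F → skip
[6] flags=1000 CS?F → skip
[7] flags=1000 LS?T → r2=0xe3

VAL = 0x6f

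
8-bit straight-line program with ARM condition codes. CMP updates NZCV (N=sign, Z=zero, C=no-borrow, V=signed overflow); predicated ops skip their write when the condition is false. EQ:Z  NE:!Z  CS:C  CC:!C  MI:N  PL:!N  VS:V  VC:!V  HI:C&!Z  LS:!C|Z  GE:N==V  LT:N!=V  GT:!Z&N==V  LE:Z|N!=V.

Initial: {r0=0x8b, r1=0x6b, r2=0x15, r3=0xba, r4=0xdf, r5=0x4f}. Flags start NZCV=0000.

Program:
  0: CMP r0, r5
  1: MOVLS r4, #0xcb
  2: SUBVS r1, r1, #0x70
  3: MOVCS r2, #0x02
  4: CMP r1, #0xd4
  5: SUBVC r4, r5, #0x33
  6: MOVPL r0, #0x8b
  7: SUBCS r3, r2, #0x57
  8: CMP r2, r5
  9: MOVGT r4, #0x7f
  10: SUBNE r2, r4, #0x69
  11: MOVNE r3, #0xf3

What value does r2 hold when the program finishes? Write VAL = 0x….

0: ✓ CMP  NZCV=0011
1: · MOVLS
2: ✓ SUBVS  r1←0xfb
3: ✓ MOVCS  r2←0x02
4: ✓ CMP  NZCV=0010
5: ✓ SUBVC  r4←0x1c
6: ✓ MOVPL  r0←0x8b
7: ✓ SUBCS  r3←0xab
8: ✓ CMP  NZCV=1000
9: · MOVGT
10: ✓ SUBNE  r2←0xb3
11: ✓ MOVNE  r3←0xf3

VAL = 0xb3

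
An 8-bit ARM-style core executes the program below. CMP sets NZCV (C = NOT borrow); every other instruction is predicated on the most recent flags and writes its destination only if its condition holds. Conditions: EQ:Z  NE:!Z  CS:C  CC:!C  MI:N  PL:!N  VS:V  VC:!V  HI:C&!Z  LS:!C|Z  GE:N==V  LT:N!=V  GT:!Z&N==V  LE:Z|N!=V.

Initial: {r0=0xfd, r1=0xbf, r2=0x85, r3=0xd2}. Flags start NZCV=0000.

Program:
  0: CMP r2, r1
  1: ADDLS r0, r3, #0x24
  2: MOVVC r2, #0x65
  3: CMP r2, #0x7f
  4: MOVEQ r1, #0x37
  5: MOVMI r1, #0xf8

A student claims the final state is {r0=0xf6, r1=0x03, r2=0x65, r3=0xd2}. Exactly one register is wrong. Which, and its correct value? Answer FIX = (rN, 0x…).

FIX = (r1, 0xf8)

0: ✓ CMP  NZCV=1000
1: ✓ ADDLS  r0←0xf6
2: ✓ MOVVC  r2←0x65
3: ✓ CMP  NZCV=1000
4: · MOVEQ
5: ✓ MOVMI  r1←0xf8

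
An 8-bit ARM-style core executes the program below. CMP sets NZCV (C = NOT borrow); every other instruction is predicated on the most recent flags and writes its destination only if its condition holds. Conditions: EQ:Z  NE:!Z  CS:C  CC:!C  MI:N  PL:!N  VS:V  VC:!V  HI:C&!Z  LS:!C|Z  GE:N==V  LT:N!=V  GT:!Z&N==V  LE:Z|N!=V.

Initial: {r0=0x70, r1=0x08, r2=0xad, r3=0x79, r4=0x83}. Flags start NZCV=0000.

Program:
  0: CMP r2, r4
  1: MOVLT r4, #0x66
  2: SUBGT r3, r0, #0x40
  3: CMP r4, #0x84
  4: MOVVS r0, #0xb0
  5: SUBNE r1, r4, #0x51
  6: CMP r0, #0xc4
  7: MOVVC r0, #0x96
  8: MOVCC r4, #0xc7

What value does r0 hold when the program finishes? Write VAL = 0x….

0: ✓ CMP  NZCV=0010
1: · MOVLT
2: ✓ SUBGT  r3←0x30
3: ✓ CMP  NZCV=1000
4: · MOVVS
5: ✓ SUBNE  r1←0x32
6: ✓ CMP  NZCV=1001
7: · MOVVC
8: ✓ MOVCC  r4←0xc7

VAL = 0x70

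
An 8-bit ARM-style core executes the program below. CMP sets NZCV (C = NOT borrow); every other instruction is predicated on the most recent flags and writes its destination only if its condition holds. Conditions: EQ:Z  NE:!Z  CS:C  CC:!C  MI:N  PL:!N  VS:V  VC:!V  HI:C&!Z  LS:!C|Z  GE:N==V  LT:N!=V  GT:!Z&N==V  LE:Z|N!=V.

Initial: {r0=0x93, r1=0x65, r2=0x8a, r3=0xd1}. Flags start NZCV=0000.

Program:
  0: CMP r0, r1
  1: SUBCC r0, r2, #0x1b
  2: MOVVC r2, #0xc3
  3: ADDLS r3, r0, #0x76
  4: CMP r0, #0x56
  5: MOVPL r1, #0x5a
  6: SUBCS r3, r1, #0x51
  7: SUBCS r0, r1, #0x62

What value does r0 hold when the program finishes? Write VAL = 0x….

VAL = 0xf8

0: ✓ CMP  NZCV=0011
1: · SUBCC
2: · MOVVC
3: · ADDLS
4: ✓ CMP  NZCV=0011
5: ✓ MOVPL  r1←0x5a
6: ✓ SUBCS  r3←0x09
7: ✓ SUBCS  r0←0xf8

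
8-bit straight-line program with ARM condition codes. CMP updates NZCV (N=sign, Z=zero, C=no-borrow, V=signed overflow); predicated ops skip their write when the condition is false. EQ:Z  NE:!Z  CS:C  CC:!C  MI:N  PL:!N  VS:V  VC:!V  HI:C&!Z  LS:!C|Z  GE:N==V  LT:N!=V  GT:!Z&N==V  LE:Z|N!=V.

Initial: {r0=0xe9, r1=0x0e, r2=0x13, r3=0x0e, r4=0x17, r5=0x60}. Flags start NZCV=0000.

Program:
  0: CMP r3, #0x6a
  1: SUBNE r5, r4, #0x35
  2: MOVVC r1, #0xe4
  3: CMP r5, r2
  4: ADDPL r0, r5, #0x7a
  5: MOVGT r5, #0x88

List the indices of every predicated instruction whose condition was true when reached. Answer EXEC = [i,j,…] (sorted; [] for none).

EXEC = [1,2]

[0] flags=1000 → (cmp)
[1] flags=1000 NE?T → r5=0xe2
[2] flags=1000 VC?T → r1=0xe4
[3] flags=1010 → (cmp)
[4] flags=1010 PL?F → skip
[5] flags=1010 GT?F → skip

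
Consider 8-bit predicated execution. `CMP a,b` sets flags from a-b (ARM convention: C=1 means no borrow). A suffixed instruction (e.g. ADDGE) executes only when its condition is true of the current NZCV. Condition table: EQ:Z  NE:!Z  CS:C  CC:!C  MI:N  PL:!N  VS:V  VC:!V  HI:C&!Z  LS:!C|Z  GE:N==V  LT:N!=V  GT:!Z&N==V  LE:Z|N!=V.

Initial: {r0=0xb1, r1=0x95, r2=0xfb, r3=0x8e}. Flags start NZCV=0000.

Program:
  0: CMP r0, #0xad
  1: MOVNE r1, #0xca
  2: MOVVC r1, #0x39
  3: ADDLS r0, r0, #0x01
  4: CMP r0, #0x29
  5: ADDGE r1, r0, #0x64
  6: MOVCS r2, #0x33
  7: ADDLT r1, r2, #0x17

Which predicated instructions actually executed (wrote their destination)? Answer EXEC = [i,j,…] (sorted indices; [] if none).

[0] flags=0010 → (cmp)
[1] flags=0010 NE?T → r1=0xca
[2] flags=0010 VC?T → r1=0x39
[3] flags=0010 LS?F → skip
[4] flags=1010 → (cmp)
[5] flags=1010 GE?F → skip
[6] flags=1010 CS?T → r2=0x33
[7] flags=1010 LT?T → r1=0x4a

EXEC = [1,2,6,7]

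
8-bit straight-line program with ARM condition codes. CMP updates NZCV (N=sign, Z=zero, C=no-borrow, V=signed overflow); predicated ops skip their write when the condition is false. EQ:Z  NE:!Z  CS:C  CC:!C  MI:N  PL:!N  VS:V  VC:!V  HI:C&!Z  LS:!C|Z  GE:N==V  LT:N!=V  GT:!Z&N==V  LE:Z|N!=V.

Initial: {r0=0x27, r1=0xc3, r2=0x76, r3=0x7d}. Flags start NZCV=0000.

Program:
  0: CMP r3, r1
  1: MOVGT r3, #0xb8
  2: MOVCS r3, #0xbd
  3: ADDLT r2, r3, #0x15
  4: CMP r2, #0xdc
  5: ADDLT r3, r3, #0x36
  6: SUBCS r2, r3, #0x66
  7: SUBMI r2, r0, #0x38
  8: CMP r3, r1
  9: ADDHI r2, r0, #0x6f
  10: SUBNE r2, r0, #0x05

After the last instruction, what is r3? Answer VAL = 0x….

VAL = 0xb8

[0] flags=1001 → (cmp)
[1] flags=1001 GT?T → r3=0xb8
[2] flags=1001 CS?F → skip
[3] flags=1001 LT?F → skip
[4] flags=1001 → (cmp)
[5] flags=1001 LT?F → skip
[6] flags=1001 CS?F → skip
[7] flags=1001 MI?T → r2=0xef
[8] flags=1000 → (cmp)
[9] flags=1000 HI?F → skip
[10] flags=1000 NE?T → r2=0x22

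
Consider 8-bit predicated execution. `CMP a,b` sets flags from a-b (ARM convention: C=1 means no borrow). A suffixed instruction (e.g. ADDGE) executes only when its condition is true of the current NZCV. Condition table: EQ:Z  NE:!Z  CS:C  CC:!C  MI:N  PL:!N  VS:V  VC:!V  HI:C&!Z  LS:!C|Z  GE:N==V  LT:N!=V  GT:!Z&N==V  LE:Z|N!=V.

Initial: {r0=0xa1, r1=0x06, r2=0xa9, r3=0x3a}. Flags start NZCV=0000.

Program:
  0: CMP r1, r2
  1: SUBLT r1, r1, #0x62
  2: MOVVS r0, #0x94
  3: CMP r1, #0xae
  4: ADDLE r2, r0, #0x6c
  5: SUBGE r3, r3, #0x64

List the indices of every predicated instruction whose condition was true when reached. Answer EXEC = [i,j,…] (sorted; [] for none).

EXEC = [5]

[0] flags=0000 → (cmp)
[1] flags=0000 LT?F → skip
[2] flags=0000 VS?F → skip
[3] flags=0000 → (cmp)
[4] flags=0000 LE?F → skip
[5] flags=0000 GE?T → r3=0xd6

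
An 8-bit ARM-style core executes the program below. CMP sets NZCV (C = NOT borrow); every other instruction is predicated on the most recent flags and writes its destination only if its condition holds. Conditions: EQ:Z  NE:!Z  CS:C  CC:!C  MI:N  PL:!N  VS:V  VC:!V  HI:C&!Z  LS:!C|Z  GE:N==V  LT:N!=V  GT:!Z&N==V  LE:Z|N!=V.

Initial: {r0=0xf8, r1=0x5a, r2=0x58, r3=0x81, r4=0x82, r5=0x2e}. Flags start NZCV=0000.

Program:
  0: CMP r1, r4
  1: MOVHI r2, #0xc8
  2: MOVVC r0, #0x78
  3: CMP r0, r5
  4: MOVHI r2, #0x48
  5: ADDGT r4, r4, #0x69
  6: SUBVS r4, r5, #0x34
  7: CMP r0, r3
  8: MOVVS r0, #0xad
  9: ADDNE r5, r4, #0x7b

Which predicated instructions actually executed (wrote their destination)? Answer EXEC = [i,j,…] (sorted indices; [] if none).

EXEC = [4,9]

[0] flags=1001 → (cmp)
[1] flags=1001 HI?F → skip
[2] flags=1001 VC?F → skip
[3] flags=1010 → (cmp)
[4] flags=1010 HI?T → r2=0x48
[5] flags=1010 GT?F → skip
[6] flags=1010 VS?F → skip
[7] flags=0010 → (cmp)
[8] flags=0010 VS?F → skip
[9] flags=0010 NE?T → r5=0xfd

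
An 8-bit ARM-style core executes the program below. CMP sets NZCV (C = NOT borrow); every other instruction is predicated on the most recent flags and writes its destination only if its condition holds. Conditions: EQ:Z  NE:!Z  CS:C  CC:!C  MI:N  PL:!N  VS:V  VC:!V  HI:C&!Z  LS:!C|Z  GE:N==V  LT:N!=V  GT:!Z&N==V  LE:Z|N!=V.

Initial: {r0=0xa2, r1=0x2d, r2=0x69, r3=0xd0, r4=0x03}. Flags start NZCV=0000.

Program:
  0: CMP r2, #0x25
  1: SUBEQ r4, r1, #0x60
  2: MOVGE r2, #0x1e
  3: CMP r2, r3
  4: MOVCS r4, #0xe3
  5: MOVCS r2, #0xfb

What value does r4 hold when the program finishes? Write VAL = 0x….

VAL = 0x03

0: ✓ CMP  NZCV=0010
1: · SUBEQ
2: ✓ MOVGE  r2←0x1e
3: ✓ CMP  NZCV=0000
4: · MOVCS
5: · MOVCS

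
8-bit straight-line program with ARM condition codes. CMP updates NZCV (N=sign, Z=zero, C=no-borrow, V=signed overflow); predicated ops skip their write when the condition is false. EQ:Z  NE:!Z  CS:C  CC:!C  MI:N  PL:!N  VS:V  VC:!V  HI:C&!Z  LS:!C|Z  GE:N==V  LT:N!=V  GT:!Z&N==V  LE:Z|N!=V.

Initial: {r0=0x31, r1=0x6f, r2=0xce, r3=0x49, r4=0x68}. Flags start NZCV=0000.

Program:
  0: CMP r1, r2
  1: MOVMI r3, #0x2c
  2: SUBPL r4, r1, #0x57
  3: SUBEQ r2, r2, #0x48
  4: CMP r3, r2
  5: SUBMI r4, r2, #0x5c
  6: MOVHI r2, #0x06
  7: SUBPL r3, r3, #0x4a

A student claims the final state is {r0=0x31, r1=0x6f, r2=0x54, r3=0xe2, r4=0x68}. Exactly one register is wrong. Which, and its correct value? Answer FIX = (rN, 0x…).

0: ✓ CMP  NZCV=1001
1: ✓ MOVMI  r3←0x2c
2: · SUBPL
3: · SUBEQ
4: ✓ CMP  NZCV=0000
5: · SUBMI
6: · MOVHI
7: ✓ SUBPL  r3←0xe2

FIX = (r2, 0xce)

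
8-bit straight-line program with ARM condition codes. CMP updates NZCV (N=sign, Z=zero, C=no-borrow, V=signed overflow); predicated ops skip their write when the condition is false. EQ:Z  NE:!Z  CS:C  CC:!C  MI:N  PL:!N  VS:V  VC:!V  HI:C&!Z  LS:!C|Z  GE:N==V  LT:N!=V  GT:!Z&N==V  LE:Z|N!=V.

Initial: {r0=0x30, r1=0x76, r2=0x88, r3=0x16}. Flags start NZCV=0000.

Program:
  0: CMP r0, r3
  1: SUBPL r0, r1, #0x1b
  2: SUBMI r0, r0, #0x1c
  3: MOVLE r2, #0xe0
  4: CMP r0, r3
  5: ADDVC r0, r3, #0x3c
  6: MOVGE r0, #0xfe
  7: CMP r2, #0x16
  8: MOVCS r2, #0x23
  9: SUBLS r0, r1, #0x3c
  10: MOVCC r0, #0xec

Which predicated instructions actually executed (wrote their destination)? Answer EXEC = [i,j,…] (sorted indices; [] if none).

EXEC = [1,5,6,8]

0: ✓ CMP  NZCV=0010
1: ✓ SUBPL  r0←0x5b
2: · SUBMI
3: · MOVLE
4: ✓ CMP  NZCV=0010
5: ✓ ADDVC  r0←0x52
6: ✓ MOVGE  r0←0xfe
7: ✓ CMP  NZCV=0011
8: ✓ MOVCS  r2←0x23
9: · SUBLS
10: · MOVCC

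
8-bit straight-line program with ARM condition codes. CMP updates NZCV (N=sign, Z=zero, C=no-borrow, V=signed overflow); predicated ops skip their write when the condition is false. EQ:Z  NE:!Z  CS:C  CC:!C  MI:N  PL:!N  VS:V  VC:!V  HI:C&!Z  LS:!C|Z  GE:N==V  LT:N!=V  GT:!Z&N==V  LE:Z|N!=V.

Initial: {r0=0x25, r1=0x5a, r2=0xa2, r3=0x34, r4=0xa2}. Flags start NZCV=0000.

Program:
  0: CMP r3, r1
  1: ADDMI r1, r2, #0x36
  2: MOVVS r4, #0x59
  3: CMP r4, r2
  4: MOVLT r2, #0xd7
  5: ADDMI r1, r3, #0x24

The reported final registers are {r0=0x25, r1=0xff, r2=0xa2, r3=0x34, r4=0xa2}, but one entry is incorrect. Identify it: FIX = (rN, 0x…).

FIX = (r1, 0xd8)

[0] flags=1000 → (cmp)
[1] flags=1000 MI?T → r1=0xd8
[2] flags=1000 VS?F → skip
[3] flags=0110 → (cmp)
[4] flags=0110 LT?F → skip
[5] flags=0110 MI?F → skip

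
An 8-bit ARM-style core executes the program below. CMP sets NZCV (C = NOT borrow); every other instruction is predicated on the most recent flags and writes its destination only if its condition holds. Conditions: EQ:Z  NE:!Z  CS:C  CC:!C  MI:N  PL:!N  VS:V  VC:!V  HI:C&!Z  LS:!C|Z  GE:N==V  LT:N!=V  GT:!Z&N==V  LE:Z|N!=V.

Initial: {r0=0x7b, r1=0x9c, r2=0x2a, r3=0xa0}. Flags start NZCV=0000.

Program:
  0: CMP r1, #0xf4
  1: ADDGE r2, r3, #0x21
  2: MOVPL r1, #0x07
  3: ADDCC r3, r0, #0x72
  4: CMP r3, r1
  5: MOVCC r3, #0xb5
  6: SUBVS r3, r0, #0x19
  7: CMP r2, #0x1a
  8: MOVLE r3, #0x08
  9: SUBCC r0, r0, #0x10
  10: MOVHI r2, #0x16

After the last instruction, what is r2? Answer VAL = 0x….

[0] flags=1000 → (cmp)
[1] flags=1000 GE?F → skip
[2] flags=1000 PL?F → skip
[3] flags=1000 CC?T → r3=0xed
[4] flags=0010 → (cmp)
[5] flags=0010 CC?F → skip
[6] flags=0010 VS?F → skip
[7] flags=0010 → (cmp)
[8] flags=0010 LE?F → skip
[9] flags=0010 CC?F → skip
[10] flags=0010 HI?T → r2=0x16

VAL = 0x16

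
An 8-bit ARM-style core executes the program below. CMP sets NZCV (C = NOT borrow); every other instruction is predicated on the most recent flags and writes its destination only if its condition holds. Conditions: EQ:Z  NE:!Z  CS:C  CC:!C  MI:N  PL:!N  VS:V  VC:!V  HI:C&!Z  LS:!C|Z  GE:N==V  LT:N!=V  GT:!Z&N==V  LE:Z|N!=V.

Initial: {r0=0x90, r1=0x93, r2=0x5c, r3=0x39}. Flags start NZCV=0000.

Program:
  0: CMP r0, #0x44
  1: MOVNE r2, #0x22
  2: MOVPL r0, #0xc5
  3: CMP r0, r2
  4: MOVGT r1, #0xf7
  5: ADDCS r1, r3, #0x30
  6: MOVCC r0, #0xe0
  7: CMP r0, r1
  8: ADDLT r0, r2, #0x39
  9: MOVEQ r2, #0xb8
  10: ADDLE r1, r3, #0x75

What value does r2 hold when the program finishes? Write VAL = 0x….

0: ✓ CMP  NZCV=0011
1: ✓ MOVNE  r2←0x22
2: ✓ MOVPL  r0←0xc5
3: ✓ CMP  NZCV=1010
4: · MOVGT
5: ✓ ADDCS  r1←0x69
6: · MOVCC
7: ✓ CMP  NZCV=0011
8: ✓ ADDLT  r0←0x5b
9: · MOVEQ
10: ✓ ADDLE  r1←0xae

VAL = 0x22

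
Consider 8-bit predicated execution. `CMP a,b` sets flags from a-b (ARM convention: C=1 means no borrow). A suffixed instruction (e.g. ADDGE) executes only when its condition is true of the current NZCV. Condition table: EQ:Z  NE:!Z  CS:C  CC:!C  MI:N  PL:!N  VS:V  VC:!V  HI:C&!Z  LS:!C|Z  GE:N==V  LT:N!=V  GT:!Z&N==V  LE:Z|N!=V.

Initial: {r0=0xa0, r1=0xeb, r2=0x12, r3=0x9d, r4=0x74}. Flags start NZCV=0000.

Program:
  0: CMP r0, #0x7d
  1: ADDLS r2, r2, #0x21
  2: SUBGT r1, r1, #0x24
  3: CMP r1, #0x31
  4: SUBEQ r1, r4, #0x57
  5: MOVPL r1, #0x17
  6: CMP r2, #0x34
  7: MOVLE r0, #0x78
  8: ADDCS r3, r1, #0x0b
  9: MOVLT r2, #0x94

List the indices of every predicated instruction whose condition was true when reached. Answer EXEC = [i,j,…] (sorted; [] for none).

EXEC = [7,9]

[0] flags=0011 → (cmp)
[1] flags=0011 LS?F → skip
[2] flags=0011 GT?F → skip
[3] flags=1010 → (cmp)
[4] flags=1010 EQ?F → skip
[5] flags=1010 PL?F → skip
[6] flags=1000 → (cmp)
[7] flags=1000 LE?T → r0=0x78
[8] flags=1000 CS?F → skip
[9] flags=1000 LT?T → r2=0x94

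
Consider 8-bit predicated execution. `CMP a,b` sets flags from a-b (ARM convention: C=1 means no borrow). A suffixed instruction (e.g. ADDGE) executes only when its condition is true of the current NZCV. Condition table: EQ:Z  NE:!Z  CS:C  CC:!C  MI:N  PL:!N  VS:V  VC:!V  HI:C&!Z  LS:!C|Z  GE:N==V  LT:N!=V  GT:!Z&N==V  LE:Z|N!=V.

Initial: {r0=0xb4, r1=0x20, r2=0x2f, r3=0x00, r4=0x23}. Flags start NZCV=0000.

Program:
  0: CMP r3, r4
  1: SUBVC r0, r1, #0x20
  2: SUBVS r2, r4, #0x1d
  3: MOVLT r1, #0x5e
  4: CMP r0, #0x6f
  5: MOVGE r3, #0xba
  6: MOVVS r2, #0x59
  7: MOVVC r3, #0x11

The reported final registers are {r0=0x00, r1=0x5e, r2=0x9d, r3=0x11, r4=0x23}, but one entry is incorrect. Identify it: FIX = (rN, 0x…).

FIX = (r2, 0x2f)

[0] flags=1000 → (cmp)
[1] flags=1000 VC?T → r0=0x00
[2] flags=1000 VS?F → skip
[3] flags=1000 LT?T → r1=0x5e
[4] flags=1000 → (cmp)
[5] flags=1000 GE?F → skip
[6] flags=1000 VS?F → skip
[7] flags=1000 VC?T → r3=0x11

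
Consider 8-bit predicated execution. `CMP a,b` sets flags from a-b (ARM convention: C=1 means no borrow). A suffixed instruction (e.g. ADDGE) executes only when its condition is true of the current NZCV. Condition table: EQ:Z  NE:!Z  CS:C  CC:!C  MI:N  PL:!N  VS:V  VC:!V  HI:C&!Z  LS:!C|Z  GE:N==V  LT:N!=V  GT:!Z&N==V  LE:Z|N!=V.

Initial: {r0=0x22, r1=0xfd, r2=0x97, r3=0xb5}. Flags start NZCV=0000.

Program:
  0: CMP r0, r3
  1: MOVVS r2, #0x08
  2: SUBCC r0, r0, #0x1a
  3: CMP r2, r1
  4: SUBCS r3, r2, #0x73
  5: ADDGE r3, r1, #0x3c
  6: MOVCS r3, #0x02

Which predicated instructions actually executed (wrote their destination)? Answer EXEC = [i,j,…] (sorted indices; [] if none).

EXEC = [2]

0: ✓ CMP  NZCV=0000
1: · MOVVS
2: ✓ SUBCC  r0←0x08
3: ✓ CMP  NZCV=1000
4: · SUBCS
5: · ADDGE
6: · MOVCS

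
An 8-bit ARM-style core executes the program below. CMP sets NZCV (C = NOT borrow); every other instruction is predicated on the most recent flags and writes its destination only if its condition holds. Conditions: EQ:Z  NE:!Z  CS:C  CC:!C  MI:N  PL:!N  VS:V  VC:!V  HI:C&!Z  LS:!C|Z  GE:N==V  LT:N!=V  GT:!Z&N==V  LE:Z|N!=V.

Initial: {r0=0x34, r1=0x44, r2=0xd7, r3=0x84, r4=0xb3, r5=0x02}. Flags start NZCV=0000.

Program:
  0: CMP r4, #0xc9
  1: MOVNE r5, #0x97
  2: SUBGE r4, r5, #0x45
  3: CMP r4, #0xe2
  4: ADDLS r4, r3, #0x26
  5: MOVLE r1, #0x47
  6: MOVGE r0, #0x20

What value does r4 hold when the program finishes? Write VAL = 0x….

VAL = 0xaa

[0] flags=1000 → (cmp)
[1] flags=1000 NE?T → r5=0x97
[2] flags=1000 GE?F → skip
[3] flags=1000 → (cmp)
[4] flags=1000 LS?T → r4=0xaa
[5] flags=1000 LE?T → r1=0x47
[6] flags=1000 GE?F → skip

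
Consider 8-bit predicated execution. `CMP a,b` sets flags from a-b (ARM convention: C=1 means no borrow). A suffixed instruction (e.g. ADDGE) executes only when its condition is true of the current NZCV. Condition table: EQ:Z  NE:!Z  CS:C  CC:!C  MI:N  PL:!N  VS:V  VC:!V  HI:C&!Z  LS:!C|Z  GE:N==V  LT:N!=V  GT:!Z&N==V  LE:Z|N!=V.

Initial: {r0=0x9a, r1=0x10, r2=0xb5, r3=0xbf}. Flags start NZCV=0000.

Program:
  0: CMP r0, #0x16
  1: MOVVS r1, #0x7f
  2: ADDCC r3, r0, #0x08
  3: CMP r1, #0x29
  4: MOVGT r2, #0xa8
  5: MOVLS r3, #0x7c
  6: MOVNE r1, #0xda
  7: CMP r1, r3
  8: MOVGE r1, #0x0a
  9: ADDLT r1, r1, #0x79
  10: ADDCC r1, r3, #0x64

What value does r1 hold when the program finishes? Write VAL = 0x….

VAL = 0x53

0: ✓ CMP  NZCV=1010
1: · MOVVS
2: · ADDCC
3: ✓ CMP  NZCV=1000
4: · MOVGT
5: ✓ MOVLS  r3←0x7c
6: ✓ MOVNE  r1←0xda
7: ✓ CMP  NZCV=0011
8: · MOVGE
9: ✓ ADDLT  r1←0x53
10: · ADDCC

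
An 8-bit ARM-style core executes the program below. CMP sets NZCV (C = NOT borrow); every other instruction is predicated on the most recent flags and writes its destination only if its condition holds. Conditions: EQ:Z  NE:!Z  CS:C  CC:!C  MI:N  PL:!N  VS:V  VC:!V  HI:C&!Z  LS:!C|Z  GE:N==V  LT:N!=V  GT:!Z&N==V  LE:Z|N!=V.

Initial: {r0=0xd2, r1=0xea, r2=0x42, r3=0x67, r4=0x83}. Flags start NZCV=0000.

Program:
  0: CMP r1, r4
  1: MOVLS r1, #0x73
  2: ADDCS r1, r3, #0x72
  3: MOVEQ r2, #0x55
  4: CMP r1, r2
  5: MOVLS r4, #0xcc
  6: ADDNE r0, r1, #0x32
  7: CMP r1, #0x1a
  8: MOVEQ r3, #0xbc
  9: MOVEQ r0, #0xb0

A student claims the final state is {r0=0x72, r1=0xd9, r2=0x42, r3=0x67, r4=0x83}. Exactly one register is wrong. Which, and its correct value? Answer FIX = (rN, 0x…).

FIX = (r0, 0x0b)

0: ✓ CMP  NZCV=0010
1: · MOVLS
2: ✓ ADDCS  r1←0xd9
3: · MOVEQ
4: ✓ CMP  NZCV=1010
5: · MOVLS
6: ✓ ADDNE  r0←0x0b
7: ✓ CMP  NZCV=1010
8: · MOVEQ
9: · MOVEQ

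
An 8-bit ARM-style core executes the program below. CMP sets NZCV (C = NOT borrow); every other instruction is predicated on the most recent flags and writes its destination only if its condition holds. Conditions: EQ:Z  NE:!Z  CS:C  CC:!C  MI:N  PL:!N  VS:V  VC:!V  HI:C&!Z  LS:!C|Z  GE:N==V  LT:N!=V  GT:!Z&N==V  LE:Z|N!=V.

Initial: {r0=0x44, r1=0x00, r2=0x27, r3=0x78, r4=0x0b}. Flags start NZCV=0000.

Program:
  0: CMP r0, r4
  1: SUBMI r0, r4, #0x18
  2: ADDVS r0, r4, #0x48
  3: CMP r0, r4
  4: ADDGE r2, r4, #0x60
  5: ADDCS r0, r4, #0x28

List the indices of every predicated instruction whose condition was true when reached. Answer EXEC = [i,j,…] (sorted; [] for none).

EXEC = [4,5]

[0] flags=0010 → (cmp)
[1] flags=0010 MI?F → skip
[2] flags=0010 VS?F → skip
[3] flags=0010 → (cmp)
[4] flags=0010 GE?T → r2=0x6b
[5] flags=0010 CS?T → r0=0x33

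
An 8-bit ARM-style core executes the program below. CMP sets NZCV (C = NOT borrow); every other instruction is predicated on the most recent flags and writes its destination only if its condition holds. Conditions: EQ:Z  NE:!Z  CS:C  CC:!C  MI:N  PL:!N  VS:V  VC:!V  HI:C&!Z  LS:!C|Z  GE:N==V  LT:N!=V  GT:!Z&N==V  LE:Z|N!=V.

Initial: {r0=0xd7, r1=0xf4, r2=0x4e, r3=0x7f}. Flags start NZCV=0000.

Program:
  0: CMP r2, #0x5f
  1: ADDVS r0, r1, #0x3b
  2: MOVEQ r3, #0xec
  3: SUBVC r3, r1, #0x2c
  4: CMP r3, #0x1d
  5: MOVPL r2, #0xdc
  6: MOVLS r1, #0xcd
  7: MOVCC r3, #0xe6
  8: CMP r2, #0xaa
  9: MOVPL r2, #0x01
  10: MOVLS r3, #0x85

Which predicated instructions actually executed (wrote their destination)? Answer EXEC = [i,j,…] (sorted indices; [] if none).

[0] flags=1000 → (cmp)
[1] flags=1000 VS?F → skip
[2] flags=1000 EQ?F → skip
[3] flags=1000 VC?T → r3=0xc8
[4] flags=1010 → (cmp)
[5] flags=1010 PL?F → skip
[6] flags=1010 LS?F → skip
[7] flags=1010 CC?F → skip
[8] flags=1001 → (cmp)
[9] flags=1001 PL?F → skip
[10] flags=1001 LS?T → r3=0x85

EXEC = [3,10]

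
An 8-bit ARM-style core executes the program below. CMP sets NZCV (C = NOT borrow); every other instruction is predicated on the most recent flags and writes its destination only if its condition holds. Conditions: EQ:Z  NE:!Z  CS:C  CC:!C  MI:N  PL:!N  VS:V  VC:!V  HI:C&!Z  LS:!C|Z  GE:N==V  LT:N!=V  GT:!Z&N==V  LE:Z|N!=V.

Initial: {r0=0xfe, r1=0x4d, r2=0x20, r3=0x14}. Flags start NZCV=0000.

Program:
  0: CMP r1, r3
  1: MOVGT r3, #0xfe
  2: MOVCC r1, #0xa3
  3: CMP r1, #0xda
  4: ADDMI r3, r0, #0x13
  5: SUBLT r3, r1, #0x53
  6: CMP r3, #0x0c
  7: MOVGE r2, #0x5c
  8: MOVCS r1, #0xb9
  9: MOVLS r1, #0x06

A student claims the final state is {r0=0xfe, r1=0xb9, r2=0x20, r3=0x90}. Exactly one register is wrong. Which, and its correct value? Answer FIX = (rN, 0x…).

FIX = (r3, 0xfe)

[0] flags=0010 → (cmp)
[1] flags=0010 GT?T → r3=0xfe
[2] flags=0010 CC?F → skip
[3] flags=0000 → (cmp)
[4] flags=0000 MI?F → skip
[5] flags=0000 LT?F → skip
[6] flags=1010 → (cmp)
[7] flags=1010 GE?F → skip
[8] flags=1010 CS?T → r1=0xb9
[9] flags=1010 LS?F → skip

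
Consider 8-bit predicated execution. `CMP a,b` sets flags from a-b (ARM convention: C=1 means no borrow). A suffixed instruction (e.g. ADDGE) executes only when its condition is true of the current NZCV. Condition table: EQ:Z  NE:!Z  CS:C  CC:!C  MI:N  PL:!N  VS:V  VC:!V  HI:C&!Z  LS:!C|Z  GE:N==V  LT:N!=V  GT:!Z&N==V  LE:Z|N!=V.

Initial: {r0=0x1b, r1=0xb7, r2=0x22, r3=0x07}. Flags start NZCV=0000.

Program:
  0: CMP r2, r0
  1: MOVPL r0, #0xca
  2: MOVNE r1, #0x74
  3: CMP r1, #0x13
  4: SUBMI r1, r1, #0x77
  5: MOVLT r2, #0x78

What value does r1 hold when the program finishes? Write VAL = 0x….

VAL = 0x74

[0] flags=0010 → (cmp)
[1] flags=0010 PL?T → r0=0xca
[2] flags=0010 NE?T → r1=0x74
[3] flags=0010 → (cmp)
[4] flags=0010 MI?F → skip
[5] flags=0010 LT?F → skip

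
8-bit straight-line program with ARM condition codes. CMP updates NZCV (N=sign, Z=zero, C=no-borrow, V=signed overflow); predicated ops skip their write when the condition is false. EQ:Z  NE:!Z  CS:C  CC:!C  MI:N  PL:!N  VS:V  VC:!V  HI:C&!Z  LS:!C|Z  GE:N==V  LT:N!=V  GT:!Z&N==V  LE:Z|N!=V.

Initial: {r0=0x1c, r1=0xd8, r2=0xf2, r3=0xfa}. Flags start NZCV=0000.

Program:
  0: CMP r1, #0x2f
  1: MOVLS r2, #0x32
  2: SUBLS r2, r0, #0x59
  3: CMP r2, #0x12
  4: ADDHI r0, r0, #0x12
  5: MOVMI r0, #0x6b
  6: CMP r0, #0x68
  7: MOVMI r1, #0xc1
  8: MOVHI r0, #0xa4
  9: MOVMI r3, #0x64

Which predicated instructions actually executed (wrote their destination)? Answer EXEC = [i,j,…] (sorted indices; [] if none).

EXEC = [4,5,8]

0: ✓ CMP  NZCV=1010
1: · MOVLS
2: · SUBLS
3: ✓ CMP  NZCV=1010
4: ✓ ADDHI  r0←0x2e
5: ✓ MOVMI  r0←0x6b
6: ✓ CMP  NZCV=0010
7: · MOVMI
8: ✓ MOVHI  r0←0xa4
9: · MOVMI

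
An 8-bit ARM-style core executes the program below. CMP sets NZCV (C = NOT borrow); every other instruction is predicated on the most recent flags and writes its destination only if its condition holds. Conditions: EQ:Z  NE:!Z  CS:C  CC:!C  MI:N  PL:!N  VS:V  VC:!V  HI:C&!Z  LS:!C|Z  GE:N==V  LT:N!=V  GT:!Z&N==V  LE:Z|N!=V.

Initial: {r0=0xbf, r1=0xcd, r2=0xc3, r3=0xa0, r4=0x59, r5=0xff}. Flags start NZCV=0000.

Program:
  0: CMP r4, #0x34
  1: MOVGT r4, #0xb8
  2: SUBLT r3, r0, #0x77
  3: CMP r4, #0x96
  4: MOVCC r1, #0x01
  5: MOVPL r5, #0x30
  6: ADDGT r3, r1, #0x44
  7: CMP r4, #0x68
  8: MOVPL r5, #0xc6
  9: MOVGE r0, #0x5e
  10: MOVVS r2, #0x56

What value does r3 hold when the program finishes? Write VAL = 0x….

[0] flags=0010 → (cmp)
[1] flags=0010 GT?T → r4=0xb8
[2] flags=0010 LT?F → skip
[3] flags=0010 → (cmp)
[4] flags=0010 CC?F → skip
[5] flags=0010 PL?T → r5=0x30
[6] flags=0010 GT?T → r3=0x11
[7] flags=0011 → (cmp)
[8] flags=0011 PL?T → r5=0xc6
[9] flags=0011 GE?F → skip
[10] flags=0011 VS?T → r2=0x56

VAL = 0x11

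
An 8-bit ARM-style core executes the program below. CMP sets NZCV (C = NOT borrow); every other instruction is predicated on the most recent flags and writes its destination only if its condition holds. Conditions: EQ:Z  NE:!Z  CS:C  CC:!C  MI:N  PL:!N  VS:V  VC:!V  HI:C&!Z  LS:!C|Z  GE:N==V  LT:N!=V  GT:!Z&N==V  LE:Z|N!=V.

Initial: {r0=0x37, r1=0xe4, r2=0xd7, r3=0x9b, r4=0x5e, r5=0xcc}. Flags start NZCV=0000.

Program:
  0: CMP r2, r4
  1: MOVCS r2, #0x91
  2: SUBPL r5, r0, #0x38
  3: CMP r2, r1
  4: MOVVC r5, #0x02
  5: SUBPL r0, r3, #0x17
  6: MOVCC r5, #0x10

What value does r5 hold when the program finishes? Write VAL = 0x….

VAL = 0x10

0: ✓ CMP  NZCV=0011
1: ✓ MOVCS  r2←0x91
2: ✓ SUBPL  r5←0xff
3: ✓ CMP  NZCV=1000
4: ✓ MOVVC  r5←0x02
5: · SUBPL
6: ✓ MOVCC  r5←0x10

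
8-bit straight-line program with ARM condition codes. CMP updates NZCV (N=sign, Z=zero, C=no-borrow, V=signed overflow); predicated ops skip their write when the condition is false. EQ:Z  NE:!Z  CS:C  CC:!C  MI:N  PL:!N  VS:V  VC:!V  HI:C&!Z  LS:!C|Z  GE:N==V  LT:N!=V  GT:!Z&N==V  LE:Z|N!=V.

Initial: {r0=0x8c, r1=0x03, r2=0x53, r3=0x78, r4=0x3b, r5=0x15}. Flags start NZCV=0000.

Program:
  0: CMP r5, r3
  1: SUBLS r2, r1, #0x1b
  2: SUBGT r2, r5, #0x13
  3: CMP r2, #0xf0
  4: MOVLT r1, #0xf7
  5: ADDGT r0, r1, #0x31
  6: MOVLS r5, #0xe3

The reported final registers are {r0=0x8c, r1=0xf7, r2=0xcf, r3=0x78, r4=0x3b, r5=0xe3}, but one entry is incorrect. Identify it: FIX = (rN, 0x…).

FIX = (r2, 0xe8)

0: ✓ CMP  NZCV=1000
1: ✓ SUBLS  r2←0xe8
2: · SUBGT
3: ✓ CMP  NZCV=1000
4: ✓ MOVLT  r1←0xf7
5: · ADDGT
6: ✓ MOVLS  r5←0xe3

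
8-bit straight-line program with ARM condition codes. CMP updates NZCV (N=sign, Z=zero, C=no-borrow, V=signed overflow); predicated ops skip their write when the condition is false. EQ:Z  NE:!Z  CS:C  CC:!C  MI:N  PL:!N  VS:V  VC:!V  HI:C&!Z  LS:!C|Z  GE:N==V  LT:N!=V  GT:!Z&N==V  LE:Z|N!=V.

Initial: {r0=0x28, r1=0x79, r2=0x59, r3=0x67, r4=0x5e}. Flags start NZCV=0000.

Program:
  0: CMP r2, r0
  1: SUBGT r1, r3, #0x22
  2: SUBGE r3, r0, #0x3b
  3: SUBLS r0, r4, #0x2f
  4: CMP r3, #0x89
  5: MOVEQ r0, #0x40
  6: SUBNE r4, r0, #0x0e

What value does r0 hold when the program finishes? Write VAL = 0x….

VAL = 0x28

[0] flags=0010 → (cmp)
[1] flags=0010 GT?T → r1=0x45
[2] flags=0010 GE?T → r3=0xed
[3] flags=0010 LS?F → skip
[4] flags=0010 → (cmp)
[5] flags=0010 EQ?F → skip
[6] flags=0010 NE?T → r4=0x1a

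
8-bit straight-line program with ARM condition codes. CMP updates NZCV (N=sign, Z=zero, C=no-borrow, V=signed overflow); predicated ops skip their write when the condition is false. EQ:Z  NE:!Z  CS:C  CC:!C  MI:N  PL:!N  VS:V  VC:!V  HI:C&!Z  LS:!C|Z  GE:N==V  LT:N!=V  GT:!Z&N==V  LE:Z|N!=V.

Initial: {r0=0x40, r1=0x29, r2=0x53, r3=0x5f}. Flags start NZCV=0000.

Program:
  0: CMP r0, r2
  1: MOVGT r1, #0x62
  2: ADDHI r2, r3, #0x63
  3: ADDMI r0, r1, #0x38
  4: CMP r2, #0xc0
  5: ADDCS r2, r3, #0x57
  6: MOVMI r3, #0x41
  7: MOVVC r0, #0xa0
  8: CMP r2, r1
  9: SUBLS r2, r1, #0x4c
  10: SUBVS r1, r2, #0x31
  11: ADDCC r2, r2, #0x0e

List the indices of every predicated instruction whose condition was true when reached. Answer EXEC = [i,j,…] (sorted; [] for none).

0: ✓ CMP  NZCV=1000
1: · MOVGT
2: · ADDHI
3: ✓ ADDMI  r0←0x61
4: ✓ CMP  NZCV=1001
5: · ADDCS
6: ✓ MOVMI  r3←0x41
7: · MOVVC
8: ✓ CMP  NZCV=0010
9: · SUBLS
10: · SUBVS
11: · ADDCC

EXEC = [3,6]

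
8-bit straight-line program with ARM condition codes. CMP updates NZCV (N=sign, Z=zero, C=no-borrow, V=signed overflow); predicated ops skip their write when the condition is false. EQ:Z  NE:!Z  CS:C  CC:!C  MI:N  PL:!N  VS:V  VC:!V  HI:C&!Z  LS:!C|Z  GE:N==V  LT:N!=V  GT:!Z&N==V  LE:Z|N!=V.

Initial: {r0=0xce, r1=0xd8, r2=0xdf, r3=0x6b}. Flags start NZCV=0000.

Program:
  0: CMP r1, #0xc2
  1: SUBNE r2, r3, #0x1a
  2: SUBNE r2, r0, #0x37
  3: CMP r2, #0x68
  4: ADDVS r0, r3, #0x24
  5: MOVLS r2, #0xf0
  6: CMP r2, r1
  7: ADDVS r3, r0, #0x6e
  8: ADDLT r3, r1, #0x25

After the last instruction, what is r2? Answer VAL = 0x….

VAL = 0x97

[0] flags=0010 → (cmp)
[1] flags=0010 NE?T → r2=0x51
[2] flags=0010 NE?T → r2=0x97
[3] flags=0011 → (cmp)
[4] flags=0011 VS?T → r0=0x8f
[5] flags=0011 LS?F → skip
[6] flags=1000 → (cmp)
[7] flags=1000 VS?F → skip
[8] flags=1000 LT?T → r3=0xfd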